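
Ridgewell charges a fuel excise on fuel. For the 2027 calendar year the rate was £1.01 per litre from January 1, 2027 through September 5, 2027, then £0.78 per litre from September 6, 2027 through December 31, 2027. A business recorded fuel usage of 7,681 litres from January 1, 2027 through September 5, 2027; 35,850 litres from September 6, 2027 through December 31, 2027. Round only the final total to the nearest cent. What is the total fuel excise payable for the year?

January 1 – September 5, 2027: 7,681 litres at £1.01/litre → £7,757.81
September 6 – December 31, 2027: 35,850 litres at £0.78/litre → £27,963.00

£35,720.81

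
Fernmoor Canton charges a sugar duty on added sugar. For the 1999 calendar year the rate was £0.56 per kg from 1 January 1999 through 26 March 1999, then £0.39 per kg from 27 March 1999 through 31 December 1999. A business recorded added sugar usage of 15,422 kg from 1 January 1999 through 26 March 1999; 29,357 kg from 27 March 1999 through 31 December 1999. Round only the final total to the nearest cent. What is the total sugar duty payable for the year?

1 January – 26 March 1999: 15,422 kg at £0.56/kg → £8,636.32
27 March – 31 December 1999: 29,357 kg at £0.39/kg → £11,449.23

£20,085.55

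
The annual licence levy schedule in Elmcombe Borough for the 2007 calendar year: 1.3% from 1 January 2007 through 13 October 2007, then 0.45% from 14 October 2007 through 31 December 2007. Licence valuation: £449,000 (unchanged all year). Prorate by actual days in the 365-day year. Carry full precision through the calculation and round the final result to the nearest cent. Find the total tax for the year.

£5,010.96

1 January – 13 October 2007: 286 days at 1.3% → £449,000 × 1.3% × 286/365 = £4,573.6493
14 October – 31 December 2007: 79 days at 0.45% → £449,000 × 0.45% × 79/365 = £437.3137
Total = £5,010.9630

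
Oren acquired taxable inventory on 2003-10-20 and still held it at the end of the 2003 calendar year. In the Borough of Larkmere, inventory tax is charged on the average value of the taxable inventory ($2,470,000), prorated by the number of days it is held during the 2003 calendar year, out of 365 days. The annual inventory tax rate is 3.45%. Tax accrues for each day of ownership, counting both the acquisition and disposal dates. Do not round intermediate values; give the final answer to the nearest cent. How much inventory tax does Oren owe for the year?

$17,043.00

Days held (2003-10-20 to 2003-12-31): 73 out of 365
Tax = $2,470,000 × 3.45% × 73/365 = $17,043.0000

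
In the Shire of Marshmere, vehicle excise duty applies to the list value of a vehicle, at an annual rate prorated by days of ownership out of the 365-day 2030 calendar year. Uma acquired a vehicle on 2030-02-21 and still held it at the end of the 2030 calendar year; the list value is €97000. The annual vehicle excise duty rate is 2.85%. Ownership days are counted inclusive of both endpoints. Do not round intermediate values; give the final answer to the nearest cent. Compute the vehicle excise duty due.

Days held (2030-02-21 to 2030-12-31): 314 out of 365
Tax = €97000 × 2.85% × 314/365 = €2378.2274

€2378.23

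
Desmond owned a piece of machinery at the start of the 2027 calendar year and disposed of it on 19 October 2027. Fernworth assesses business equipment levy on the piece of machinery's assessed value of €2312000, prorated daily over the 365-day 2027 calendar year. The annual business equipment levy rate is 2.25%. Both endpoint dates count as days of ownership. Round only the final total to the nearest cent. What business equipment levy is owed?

€41616.00

Days held (1 January – 19 October 2027): 292 out of 365
Tax = €2312000 × 2.25% × 292/365 = €41616.0000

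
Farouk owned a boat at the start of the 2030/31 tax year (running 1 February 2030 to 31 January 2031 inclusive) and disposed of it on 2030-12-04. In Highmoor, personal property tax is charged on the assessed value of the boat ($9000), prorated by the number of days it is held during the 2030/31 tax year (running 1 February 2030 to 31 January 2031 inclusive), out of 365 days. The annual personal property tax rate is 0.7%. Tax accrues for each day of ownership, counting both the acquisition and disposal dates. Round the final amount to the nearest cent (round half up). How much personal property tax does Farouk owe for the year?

$52.99

Days held (2030-02-01 to 2030-12-04): 307 out of 365
Tax = $9000 × 0.7% × 307/365 = $52.9890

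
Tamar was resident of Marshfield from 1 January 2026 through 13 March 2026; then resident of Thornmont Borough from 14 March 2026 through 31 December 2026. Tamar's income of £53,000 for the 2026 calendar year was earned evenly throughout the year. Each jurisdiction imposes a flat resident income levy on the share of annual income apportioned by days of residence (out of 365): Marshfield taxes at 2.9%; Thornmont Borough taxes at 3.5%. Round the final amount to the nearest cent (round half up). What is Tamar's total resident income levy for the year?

£1,792.27

Marshfield, 1 January – 13 March 2026: 72 days → £53,000 × 2.9% × 72/365 = £303.1890
Thornmont Borough, 14 March – 31 December 2026: 293 days → £53,000 × 3.5% × 293/365 = £1,489.0822
Total = £1,792.2712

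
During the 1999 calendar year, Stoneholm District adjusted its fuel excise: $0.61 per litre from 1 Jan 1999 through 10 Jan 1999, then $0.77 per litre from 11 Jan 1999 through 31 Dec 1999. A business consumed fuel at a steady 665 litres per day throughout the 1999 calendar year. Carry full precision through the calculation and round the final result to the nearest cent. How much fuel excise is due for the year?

1 Jan – 10 Jan 1999: 10 days × 665 litres/day = 6,650 litres at $0.61/litre → $4,056.50
11 Jan – 31 Dec 1999: 355 days × 665 litres/day = 236,075 litres at $0.77/litre → $181,777.75

$185,834.25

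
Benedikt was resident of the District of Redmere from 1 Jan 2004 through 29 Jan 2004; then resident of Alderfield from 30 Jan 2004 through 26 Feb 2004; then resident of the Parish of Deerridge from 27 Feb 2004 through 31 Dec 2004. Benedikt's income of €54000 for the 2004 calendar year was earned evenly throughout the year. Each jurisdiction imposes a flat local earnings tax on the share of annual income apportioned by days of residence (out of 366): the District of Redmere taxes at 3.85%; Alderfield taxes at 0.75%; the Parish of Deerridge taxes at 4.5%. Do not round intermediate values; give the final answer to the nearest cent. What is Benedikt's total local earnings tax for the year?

The District of Redmere, 1 Jan – 29 Jan 2004: 29 days → €54000 × 3.85% × 29/366 = €164.7295
Alderfield, 30 Jan – 26 Feb 2004: 28 days → €54000 × 0.75% × 28/366 = €30.9836
The Parish of Deerridge, 27 Feb – 31 Dec 2004: 309 days → €54000 × 4.5% × 309/366 = €2051.5574
Total = €2247.2705

€2247.27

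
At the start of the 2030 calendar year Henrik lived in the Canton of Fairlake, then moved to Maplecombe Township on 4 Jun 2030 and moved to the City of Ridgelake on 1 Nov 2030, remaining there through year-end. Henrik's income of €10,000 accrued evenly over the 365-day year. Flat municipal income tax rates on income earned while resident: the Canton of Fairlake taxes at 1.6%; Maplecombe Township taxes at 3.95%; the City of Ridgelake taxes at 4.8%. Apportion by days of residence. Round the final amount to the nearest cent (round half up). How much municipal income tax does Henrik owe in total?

€310.05

The Canton of Fairlake, 1 Jan – 3 Jun 2030: 154 days → €10,000 × 1.6% × 154/365 = €67.5068
Maplecombe Township, 4 Jun – 31 Oct 2030: 150 days → €10,000 × 3.95% × 150/365 = €162.3288
The City of Ridgelake, 1 Nov – 31 Dec 2030: 61 days → €10,000 × 4.8% × 61/365 = €80.2192
Total = €310.0548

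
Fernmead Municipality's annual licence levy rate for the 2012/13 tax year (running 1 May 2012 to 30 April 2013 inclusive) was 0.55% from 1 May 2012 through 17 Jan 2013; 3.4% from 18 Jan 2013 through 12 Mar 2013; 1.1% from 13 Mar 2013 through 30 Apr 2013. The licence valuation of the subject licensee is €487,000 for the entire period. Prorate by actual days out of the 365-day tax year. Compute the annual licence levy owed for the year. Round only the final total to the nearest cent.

1 May 2012 – 17 Jan 2013: 262 days at 0.55% → €487,000 × 0.55% × 262/365 = €1,922.6493
18 Jan – 12 Mar 2013: 54 days at 3.4% → €487,000 × 3.4% × 54/365 = €2,449.6767
13 Mar – 30 Apr 2013: 49 days at 1.1% → €487,000 × 1.1% × 49/365 = €719.1589
Total = €5,091.4849

€5,091.48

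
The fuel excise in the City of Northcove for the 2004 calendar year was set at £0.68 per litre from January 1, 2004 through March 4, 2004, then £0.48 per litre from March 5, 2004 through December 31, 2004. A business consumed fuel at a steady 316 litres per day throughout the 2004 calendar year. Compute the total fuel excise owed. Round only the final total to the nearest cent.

£59,559.68

January 1 – March 4, 2004: 64 days × 316 litres/day = 20,224 litres at £0.68/litre → £13,752.32
March 5 – December 31, 2004: 302 days × 316 litres/day = 95,432 litres at £0.48/litre → £45,807.36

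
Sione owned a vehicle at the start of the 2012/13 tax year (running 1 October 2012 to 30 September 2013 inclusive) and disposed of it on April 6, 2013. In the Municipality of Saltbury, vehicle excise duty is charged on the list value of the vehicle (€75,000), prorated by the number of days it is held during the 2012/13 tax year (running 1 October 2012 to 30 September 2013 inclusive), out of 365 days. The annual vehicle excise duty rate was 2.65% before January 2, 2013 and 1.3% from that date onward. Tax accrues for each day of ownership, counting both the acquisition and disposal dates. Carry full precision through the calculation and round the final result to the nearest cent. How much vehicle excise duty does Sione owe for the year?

October 1, 2012 – January 1, 2013: 93 days at 2.65% → €75,000 × 2.65% × 93/365 = €506.4041
January 2 – April 6, 2013: 95 days at 1.3% → €75,000 × 1.3% × 95/365 = €253.7671
Total = €760.1712

€760.17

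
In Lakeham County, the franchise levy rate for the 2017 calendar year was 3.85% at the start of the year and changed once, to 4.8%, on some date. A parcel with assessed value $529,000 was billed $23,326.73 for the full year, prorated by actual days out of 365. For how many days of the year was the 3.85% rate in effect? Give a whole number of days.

Let d = days at the first rate; then 365 − d days at the second rate.
$529,000 × [3.85%·d + 4.8%·(365−d)] / 365 = $23,326.73
Solving gives d = 150, so the new rate took effect on May 31, 2017.

150 days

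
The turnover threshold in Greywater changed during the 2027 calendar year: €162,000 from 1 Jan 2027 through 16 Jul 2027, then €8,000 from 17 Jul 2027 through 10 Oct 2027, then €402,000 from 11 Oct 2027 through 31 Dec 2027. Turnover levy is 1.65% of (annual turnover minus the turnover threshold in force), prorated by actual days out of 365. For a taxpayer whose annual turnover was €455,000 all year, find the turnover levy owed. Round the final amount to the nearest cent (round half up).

1 Jan – 16 Jul 2027: 197 days, exemption €162,000 → (€455,000 − €162,000) × 1.65% × 197/365 = €2,609.3055
17 Jul – 10 Oct 2027: 86 days, exemption €8,000 → (€455,000 − €8,000) × 1.65% × 86/365 = €1,737.7890
11 Oct – 31 Dec 2027: 82 days, exemption €402,000 → (€455,000 − €402,000) × 1.65% × 82/365 = €196.4630
Total = €4,543.5575

€4,543.56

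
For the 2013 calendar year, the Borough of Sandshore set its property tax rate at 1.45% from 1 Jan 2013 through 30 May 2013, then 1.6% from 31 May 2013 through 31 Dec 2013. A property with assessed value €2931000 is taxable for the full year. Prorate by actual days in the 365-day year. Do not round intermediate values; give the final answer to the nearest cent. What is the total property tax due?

€45089.22

1 Jan – 30 May 2013: 150 days at 1.45% → €2931000 × 1.45% × 150/365 = €17465.5479
31 May – 31 Dec 2013: 215 days at 1.6% → €2931000 × 1.6% × 215/365 = €27623.6712
Total = €45089.2192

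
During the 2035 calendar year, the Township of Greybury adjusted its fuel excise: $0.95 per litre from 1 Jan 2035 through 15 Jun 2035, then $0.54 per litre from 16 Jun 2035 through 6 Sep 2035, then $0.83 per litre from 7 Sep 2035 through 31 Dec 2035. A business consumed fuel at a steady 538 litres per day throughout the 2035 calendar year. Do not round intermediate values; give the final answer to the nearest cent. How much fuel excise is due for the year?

$160,754.40

1 Jan – 15 Jun 2035: 166 days × 538 litres/day = 89,308 litres at $0.95/litre → $84,842.60
16 Jun – 6 Sep 2035: 83 days × 538 litres/day = 44,654 litres at $0.54/litre → $24,113.16
7 Sep – 31 Dec 2035: 116 days × 538 litres/day = 62,408 litres at $0.83/litre → $51,798.64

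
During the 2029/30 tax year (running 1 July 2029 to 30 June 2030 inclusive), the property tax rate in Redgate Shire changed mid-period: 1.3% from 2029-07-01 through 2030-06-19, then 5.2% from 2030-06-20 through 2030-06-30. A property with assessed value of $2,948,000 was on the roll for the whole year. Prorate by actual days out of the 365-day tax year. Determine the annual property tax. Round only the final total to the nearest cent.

$41,788.91

2029-07-01 to 2030-06-19: 354 days at 1.3% → $2,948,000 × 1.3% × 354/365 = $37,169.0301
2030-06-20 to 2030-06-30: 11 days at 5.2% → $2,948,000 × 5.2% × 11/365 = $4,619.8795
Total = $41,788.9096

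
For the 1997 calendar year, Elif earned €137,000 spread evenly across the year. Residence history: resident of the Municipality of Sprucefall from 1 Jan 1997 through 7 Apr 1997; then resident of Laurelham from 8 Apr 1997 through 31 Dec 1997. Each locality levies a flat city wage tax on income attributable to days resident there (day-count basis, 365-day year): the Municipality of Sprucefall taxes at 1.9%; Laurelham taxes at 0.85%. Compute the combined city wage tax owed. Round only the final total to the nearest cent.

€1,546.79

The Municipality of Sprucefall, 1 Jan – 7 Apr 1997: 97 days → €137,000 × 1.9% × 97/365 = €691.7562
Laurelham, 8 Apr – 31 Dec 1997: 268 days → €137,000 × 0.85% × 268/365 = €855.0301
Total = €1,546.7863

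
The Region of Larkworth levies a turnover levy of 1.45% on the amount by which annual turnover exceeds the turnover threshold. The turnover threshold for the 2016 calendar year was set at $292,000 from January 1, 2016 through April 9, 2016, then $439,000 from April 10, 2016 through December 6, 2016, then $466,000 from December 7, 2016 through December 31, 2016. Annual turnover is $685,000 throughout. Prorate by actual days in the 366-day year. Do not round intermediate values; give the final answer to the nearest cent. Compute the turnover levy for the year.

January 1 – April 9, 2016: 100 days, exemption $292,000 → ($685,000 − $292,000) × 1.45% × 100/366 = $1,556.9672
April 10 – December 6, 2016: 241 days, exemption $439,000 → ($685,000 − $439,000) × 1.45% × 241/366 = $2,348.7623
December 7 – December 31, 2016: 25 days, exemption $466,000 → ($685,000 − $466,000) × 1.45% × 25/366 = $216.9057
Total = $4,122.6352

$4,122.64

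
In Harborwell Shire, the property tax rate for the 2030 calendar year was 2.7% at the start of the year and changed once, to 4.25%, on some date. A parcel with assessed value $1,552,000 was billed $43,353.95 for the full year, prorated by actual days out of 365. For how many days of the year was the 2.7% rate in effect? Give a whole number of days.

Let d = days at the first rate; then 365 − d days at the second rate.
$1,552,000 × [2.7%·d + 4.25%·(365−d)] / 365 = $43,353.95
Solving gives d = 343, so the new rate took effect on December 10, 2030.

343 days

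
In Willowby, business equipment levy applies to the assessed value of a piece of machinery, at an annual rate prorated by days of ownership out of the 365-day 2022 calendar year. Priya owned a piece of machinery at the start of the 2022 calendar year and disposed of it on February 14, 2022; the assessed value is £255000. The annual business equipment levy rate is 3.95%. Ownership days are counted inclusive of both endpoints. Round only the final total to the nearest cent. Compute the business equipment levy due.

Days held (January 1 – February 14, 2022): 45 out of 365
Tax = £255000 × 3.95% × 45/365 = £1241.8151

£1241.82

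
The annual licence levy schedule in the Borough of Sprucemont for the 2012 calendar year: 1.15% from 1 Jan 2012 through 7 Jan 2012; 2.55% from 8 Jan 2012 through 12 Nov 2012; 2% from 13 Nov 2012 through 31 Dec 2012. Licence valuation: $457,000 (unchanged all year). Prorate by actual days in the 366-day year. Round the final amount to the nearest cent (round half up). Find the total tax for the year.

1 Jan – 7 Jan 2012: 7 days at 1.15% → $457,000 × 1.15% × 7/366 = $100.5150
8 Jan – 12 Nov 2012: 310 days at 2.55% → $457,000 × 2.55% × 310/366 = $9,870.4508
13 Nov – 31 Dec 2012: 49 days at 2% → $457,000 × 2% × 49/366 = $1,223.6612
Total = $11,194.6270

$11,194.63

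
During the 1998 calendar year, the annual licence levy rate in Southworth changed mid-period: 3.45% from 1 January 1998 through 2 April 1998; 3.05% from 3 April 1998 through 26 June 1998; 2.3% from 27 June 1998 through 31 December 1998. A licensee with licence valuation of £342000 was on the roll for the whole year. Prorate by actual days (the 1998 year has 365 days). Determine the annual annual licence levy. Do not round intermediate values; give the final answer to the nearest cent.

1 January – 2 April 1998: 92 days at 3.45% → £342000 × 3.45% × 92/365 = £2973.9945
3 April – 26 June 1998: 85 days at 3.05% → £342000 × 3.05% × 85/365 = £2429.1370
27 June – 31 December 1998: 188 days at 2.3% → £342000 × 2.3% × 188/365 = £4051.5288
Total = £9454.6603

£9454.66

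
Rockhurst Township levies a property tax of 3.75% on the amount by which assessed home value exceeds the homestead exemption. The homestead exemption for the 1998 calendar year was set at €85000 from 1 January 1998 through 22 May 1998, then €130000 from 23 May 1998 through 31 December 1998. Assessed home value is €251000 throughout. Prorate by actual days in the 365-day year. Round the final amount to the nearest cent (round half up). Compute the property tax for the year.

1 January – 22 May 1998: 142 days, exemption €85000 → (€251000 − €85000) × 3.75% × 142/365 = €2421.7808
23 May – 31 December 1998: 223 days, exemption €130000 → (€251000 − €130000) × 3.75% × 223/365 = €2772.2260
Total = €5194.0068

€5194.01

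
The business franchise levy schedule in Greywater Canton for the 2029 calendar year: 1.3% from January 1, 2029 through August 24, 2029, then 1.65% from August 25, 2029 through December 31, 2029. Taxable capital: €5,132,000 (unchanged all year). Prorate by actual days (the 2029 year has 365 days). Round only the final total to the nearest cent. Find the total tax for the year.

January 1 – August 24, 2029: 236 days at 1.3% → €5,132,000 × 1.3% × 236/365 = €43,136.9205
August 25 – December 31, 2029: 129 days at 1.65% → €5,132,000 × 1.65% × 129/365 = €29,927.2932
Total = €73,064.2137

€73,064.21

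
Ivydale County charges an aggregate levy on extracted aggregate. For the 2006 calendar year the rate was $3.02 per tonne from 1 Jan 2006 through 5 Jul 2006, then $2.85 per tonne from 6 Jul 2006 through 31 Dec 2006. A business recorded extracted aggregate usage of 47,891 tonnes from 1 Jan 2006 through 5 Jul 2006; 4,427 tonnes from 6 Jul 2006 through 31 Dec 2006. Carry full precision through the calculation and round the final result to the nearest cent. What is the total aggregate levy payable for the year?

1 Jan – 5 Jul 2006: 47,891 tonnes at $3.02/tonne → $144,630.82
6 Jul – 31 Dec 2006: 4,427 tonnes at $2.85/tonne → $12,616.95

$157,247.77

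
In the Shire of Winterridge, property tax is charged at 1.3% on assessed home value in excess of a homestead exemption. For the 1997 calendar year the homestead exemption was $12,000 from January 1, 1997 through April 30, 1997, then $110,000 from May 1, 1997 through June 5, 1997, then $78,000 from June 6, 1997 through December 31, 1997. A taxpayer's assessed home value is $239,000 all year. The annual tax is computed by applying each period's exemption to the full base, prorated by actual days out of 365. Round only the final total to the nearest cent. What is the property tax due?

$2,334.05

January 1 – April 30, 1997: 120 days, exemption $12,000 → ($239,000 − $12,000) × 1.3% × 120/365 = $970.1918
May 1 – June 5, 1997: 36 days, exemption $110,000 → ($239,000 − $110,000) × 1.3% × 36/365 = $165.4027
June 6 – December 31, 1997: 209 days, exemption $78,000 → ($239,000 − $78,000) × 1.3% × 209/365 = $1,198.4575
Total = $2,334.0521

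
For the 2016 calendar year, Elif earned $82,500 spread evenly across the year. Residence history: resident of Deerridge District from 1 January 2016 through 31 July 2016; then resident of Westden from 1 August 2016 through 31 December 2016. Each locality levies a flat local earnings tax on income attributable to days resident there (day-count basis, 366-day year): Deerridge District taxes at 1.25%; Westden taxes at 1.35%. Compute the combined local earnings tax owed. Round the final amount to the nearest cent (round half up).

Deerridge District, 1 January – 31 July 2016: 213 days → $82,500 × 1.25% × 213/366 = $600.1537
Westden, 1 August – 31 December 2016: 153 days → $82,500 × 1.35% × 153/366 = $465.5840
Total = $1,065.7377

$1,065.74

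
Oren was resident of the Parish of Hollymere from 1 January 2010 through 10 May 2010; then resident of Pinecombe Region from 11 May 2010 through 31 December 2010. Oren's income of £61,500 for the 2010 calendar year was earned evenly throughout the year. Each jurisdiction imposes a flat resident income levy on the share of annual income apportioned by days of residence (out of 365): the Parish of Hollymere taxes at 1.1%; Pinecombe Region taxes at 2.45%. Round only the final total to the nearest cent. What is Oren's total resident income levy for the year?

£1,211.04

The Parish of Hollymere, 1 January – 10 May 2010: 130 days → £61,500 × 1.1% × 130/365 = £240.9452
Pinecombe Region, 11 May – 31 December 2010: 235 days → £61,500 × 2.45% × 235/365 = £970.0993
Total = £1,211.0445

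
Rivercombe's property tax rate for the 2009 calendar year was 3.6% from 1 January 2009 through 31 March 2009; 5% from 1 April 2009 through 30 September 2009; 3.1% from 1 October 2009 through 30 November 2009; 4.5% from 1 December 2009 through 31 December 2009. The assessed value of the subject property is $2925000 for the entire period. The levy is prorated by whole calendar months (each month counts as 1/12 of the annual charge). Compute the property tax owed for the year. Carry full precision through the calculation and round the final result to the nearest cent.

$125531.25

1 January – 31 March 2009: 3 months at 3.6% → $2925000 × 3.6% × 3/12 = $26325.0000
1 April – 30 September 2009: 6 months at 5% → $2925000 × 5% × 6/12 = $73125.0000
1 October – 30 November 2009: 2 months at 3.1% → $2925000 × 3.1% × 2/12 = $15112.5000
1 December – 31 December 2009: 1 month at 4.5% → $2925000 × 4.5% × 1/12 = $10968.7500
Total = $125531.2500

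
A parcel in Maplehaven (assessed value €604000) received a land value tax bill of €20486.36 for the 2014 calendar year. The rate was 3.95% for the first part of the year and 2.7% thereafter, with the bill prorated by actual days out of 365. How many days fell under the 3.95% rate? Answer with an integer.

202 days

Let d = days at the first rate; then 365 − d days at the second rate.
€604000 × [3.95%·d + 2.7%·(365−d)] / 365 = €20486.36
Solving gives d = 202, so the new rate took effect on 22 Jul 2014.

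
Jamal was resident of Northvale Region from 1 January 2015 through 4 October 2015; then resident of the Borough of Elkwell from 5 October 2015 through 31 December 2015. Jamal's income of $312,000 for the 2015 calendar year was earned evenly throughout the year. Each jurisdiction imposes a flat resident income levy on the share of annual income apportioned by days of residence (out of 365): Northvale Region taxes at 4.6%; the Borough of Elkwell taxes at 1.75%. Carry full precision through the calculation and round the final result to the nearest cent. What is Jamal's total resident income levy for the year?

$12,208.18

Northvale Region, 1 January – 4 October 2015: 277 days → $312,000 × 4.6% × 277/365 = $10,891.7918
The Borough of Elkwell, 5 October – 31 December 2015: 88 days → $312,000 × 1.75% × 88/365 = $1,316.3836
Total = $12,208.1753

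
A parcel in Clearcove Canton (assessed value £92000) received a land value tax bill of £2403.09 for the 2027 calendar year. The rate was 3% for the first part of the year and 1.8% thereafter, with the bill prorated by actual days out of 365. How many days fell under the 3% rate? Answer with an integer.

Let d = days at the first rate; then 365 − d days at the second rate.
£92000 × [3%·d + 1.8%·(365−d)] / 365 = £2403.09
Solving gives d = 247, so the new rate took effect on 5 Sep 2027.

247 days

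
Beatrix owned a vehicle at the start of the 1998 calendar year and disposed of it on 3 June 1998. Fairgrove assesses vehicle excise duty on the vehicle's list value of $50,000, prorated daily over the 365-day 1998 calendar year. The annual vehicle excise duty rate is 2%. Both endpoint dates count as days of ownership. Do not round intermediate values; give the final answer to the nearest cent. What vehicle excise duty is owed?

$421.92

Days held (1 January – 3 June 1998): 154 out of 365
Tax = $50,000 × 2% × 154/365 = $421.9178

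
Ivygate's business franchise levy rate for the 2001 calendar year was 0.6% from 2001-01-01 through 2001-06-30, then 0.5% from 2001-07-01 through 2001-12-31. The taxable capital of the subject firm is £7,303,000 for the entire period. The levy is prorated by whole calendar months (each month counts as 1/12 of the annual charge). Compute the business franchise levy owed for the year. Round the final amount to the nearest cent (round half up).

2001-01-01 to 2001-06-30: 6 months at 0.6% → £7,303,000 × 0.6% × 6/12 = £21,909.0000
2001-07-01 to 2001-12-31: 6 months at 0.5% → £7,303,000 × 0.5% × 6/12 = £18,257.5000
Total = £40,166.5000

£40,166.50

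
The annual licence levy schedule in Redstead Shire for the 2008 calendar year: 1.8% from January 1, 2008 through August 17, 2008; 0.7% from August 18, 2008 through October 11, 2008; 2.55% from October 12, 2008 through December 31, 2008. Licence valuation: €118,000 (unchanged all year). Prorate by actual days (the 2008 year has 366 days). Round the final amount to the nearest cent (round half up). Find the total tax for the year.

January 1 – August 17, 2008: 230 days at 1.8% → €118,000 × 1.8% × 230/366 = €1,334.7541
August 18 – October 11, 2008: 55 days at 0.7% → €118,000 × 0.7% × 55/366 = €124.1257
October 12 – December 31, 2008: 81 days at 2.55% → €118,000 × 2.55% × 81/366 = €665.9262
Total = €2,124.8060

€2,124.81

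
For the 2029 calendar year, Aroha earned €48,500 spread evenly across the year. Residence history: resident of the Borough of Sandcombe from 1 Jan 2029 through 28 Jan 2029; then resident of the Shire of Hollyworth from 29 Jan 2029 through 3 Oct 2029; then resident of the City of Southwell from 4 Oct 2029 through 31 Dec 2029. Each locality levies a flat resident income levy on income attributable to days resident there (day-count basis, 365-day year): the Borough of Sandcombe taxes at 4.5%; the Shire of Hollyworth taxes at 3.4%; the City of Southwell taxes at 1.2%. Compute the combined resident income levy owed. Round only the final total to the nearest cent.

The Borough of Sandcombe, 1 Jan – 28 Jan 2029: 28 days → €48,500 × 4.5% × 28/365 = €167.4247
The Shire of Hollyworth, 29 Jan – 3 Oct 2029: 248 days → €48,500 × 3.4% × 248/365 = €1,120.4164
The City of Southwell, 4 Oct – 31 Dec 2029: 89 days → €48,500 × 1.2% × 89/365 = €141.9123
Total = €1,429.7534

€1,429.75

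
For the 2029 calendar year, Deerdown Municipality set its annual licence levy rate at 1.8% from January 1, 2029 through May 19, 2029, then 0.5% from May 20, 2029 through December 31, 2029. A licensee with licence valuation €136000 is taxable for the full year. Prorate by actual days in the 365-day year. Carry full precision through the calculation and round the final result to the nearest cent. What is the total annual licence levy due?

€1353.29

January 1 – May 19, 2029: 139 days at 1.8% → €136000 × 1.8% × 139/365 = €932.2521
May 20 – December 31, 2029: 226 days at 0.5% → €136000 × 0.5% × 226/365 = €421.0411
Total = €1353.2932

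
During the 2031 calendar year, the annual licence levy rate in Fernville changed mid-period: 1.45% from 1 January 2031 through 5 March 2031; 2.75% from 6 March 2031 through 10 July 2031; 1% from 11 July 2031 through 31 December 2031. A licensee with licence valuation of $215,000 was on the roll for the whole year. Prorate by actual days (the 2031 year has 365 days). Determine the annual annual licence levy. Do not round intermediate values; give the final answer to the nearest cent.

1 January – 5 March 2031: 64 days at 1.45% → $215,000 × 1.45% × 64/365 = $546.6301
6 March – 10 July 2031: 127 days at 2.75% → $215,000 × 2.75% × 127/365 = $2,057.2260
11 July – 31 December 2031: 174 days at 1% → $215,000 × 1% × 174/365 = $1,024.9315
Total = $3,628.7877

$3,628.79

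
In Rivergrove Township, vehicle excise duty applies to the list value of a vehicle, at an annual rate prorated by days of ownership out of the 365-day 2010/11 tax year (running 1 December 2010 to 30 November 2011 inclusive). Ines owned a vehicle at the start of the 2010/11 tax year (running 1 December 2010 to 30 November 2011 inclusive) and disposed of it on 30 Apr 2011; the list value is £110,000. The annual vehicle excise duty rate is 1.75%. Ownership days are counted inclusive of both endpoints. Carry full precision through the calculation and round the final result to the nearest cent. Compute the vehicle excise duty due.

Days held (1 Dec 2010 – 30 Apr 2011): 151 out of 365
Tax = £110,000 × 1.75% × 151/365 = £796.3699

£796.37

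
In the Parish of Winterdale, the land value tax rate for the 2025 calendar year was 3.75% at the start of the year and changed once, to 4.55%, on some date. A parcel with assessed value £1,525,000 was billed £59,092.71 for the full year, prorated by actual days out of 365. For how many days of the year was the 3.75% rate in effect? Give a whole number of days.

308 days

Let d = days at the first rate; then 365 − d days at the second rate.
£1,525,000 × [3.75%·d + 4.55%·(365−d)] / 365 = £59,092.71
Solving gives d = 308, so the new rate took effect on 5 Nov 2025.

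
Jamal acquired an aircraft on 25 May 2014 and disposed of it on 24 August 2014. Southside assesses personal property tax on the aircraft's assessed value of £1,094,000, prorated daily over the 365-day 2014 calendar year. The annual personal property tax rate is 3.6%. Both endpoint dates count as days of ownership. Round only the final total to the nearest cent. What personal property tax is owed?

Days held (25 May – 24 August 2014): 92 out of 365
Tax = £1,094,000 × 3.6% × 92/365 = £9,926.9260

£9,926.93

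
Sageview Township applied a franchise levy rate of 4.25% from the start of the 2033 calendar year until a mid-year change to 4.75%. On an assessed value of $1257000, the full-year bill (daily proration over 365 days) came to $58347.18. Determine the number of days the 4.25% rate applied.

Let d = days at the first rate; then 365 − d days at the second rate.
$1257000 × [4.25%·d + 4.75%·(365−d)] / 365 = $58347.18
Solving gives d = 79, so the new rate took effect on March 21, 2033.

79 days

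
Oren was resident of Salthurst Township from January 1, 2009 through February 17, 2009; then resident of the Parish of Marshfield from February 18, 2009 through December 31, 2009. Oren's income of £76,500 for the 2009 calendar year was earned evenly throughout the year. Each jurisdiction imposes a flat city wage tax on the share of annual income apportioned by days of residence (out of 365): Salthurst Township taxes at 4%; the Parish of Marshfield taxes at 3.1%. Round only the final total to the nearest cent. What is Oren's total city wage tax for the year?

Salthurst Township, January 1 – February 17, 2009: 48 days → £76,500 × 4% × 48/365 = £402.4110
The Parish of Marshfield, February 18 – December 31, 2009: 317 days → £76,500 × 3.1% × 317/365 = £2,059.6315
Total = £2,462.0425

£2,462.04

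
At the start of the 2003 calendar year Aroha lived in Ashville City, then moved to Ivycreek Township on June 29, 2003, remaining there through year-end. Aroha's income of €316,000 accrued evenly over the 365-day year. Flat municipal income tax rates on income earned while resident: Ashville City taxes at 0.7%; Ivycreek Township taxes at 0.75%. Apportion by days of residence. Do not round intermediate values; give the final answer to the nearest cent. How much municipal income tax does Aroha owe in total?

€2,292.52

Ashville City, January 1 – June 28, 2003: 179 days → €316,000 × 0.7% × 179/365 = €1,084.7890
Ivycreek Township, June 29 – December 31, 2003: 186 days → €316,000 × 0.75% × 186/365 = €1,207.7260
Total = €2,292.5151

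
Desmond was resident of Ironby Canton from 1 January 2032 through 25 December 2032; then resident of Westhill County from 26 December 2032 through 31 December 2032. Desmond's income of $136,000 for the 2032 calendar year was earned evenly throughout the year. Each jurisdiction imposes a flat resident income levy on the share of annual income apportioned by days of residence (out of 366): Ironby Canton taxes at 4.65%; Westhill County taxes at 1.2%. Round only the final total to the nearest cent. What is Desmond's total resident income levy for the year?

$6,247.08

Ironby Canton, 1 January – 25 December 2032: 360 days → $136,000 × 4.65% × 360/366 = $6,220.3279
Westhill County, 26 December – 31 December 2032: 6 days → $136,000 × 1.2% × 6/366 = $26.7541
Total = $6,247.0820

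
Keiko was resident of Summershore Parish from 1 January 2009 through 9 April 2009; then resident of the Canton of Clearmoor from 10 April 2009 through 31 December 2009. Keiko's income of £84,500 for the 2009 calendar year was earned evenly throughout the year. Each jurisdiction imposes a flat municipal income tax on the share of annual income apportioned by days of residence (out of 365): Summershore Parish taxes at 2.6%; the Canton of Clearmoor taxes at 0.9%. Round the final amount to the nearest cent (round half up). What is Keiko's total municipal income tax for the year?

Summershore Parish, 1 January – 9 April 2009: 99 days → £84,500 × 2.6% × 99/365 = £595.8986
The Canton of Clearmoor, 10 April – 31 December 2009: 266 days → £84,500 × 0.9% × 266/365 = £554.2274
Total = £1,150.1260

£1,150.13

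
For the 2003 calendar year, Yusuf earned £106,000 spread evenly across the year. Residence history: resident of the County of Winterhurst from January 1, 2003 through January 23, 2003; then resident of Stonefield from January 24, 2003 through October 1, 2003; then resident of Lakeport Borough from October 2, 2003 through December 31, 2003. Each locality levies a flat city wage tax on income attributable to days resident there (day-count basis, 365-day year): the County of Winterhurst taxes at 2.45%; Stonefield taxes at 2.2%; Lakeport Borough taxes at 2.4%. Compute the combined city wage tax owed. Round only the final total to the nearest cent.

£2,401.55

The County of Winterhurst, January 1 – January 23, 2003: 23 days → £106,000 × 2.45% × 23/365 = £163.6466
Stonefield, January 24 – October 1, 2003: 251 days → £106,000 × 2.2% × 251/365 = £1,603.6493
Lakeport Borough, October 2 – December 31, 2003: 91 days → £106,000 × 2.4% × 91/365 = £634.2575
Total = £2,401.5534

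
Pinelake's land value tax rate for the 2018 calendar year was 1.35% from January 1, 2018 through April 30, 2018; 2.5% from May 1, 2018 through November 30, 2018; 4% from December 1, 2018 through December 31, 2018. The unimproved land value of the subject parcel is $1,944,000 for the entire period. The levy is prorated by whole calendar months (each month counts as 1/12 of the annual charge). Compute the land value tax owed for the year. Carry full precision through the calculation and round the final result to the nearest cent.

$43,578.00

January 1 – April 30, 2018: 4 months at 1.35% → $1,944,000 × 1.35% × 4/12 = $8,748.0000
May 1 – November 30, 2018: 7 months at 2.5% → $1,944,000 × 2.5% × 7/12 = $28,350.0000
December 1 – December 31, 2018: 1 month at 4% → $1,944,000 × 4% × 1/12 = $6,480.0000
Total = $43,578.0000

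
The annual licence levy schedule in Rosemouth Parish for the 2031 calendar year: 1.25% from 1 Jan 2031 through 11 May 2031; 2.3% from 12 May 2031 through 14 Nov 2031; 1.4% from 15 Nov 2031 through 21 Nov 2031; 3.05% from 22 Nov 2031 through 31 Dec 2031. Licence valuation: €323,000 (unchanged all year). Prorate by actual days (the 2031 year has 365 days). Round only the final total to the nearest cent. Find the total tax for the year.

1 Jan – 11 May 2031: 131 days at 1.25% → €323,000 × 1.25% × 131/365 = €1,449.0753
12 May – 14 Nov 2031: 187 days at 2.3% → €323,000 × 2.3% × 187/365 = €3,806.0904
15 Nov – 21 Nov 2031: 7 days at 1.4% → €323,000 × 1.4% × 7/365 = €86.7233
22 Nov – 31 Dec 2031: 40 days at 3.05% → €323,000 × 3.05% × 40/365 = €1,079.6164
Total = €6,421.5055

€6,421.51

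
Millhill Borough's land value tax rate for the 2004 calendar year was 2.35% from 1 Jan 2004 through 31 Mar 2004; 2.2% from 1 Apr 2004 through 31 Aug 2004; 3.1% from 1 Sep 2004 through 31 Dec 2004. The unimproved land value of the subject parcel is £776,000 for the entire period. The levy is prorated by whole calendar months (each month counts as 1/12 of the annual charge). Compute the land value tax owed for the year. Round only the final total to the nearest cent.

1 Jan – 31 Mar 2004: 3 months at 2.35% → £776,000 × 2.35% × 3/12 = £4,559.0000
1 Apr – 31 Aug 2004: 5 months at 2.2% → £776,000 × 2.2% × 5/12 = £7,113.3333
1 Sep – 31 Dec 2004: 4 months at 3.1% → £776,000 × 3.1% × 4/12 = £8,018.6667
Total = £19,691.0000

£19,691.00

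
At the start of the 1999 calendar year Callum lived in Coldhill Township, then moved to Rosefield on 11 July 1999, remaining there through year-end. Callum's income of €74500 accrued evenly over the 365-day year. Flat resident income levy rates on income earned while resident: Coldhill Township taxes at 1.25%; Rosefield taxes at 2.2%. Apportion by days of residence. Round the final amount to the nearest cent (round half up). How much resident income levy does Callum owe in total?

€1268.64

Coldhill Township, 1 January – 10 July 1999: 191 days → €74500 × 1.25% × 191/365 = €487.3116
Rosefield, 11 July – 31 December 1999: 174 days → €74500 × 2.2% × 174/365 = €781.3315
Total = €1268.6432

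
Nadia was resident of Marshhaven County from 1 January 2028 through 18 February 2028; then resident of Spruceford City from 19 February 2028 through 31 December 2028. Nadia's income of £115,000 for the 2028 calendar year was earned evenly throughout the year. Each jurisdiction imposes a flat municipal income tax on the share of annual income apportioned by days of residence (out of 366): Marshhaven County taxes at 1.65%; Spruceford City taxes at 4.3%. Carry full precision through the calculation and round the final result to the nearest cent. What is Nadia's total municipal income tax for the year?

£4,537.00

Marshhaven County, 1 January – 18 February 2028: 49 days → £115,000 × 1.65% × 49/366 = £254.0369
Spruceford City, 19 February – 31 December 2028: 317 days → £115,000 × 4.3% × 317/366 = £4,282.9645
Total = £4,537.0014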